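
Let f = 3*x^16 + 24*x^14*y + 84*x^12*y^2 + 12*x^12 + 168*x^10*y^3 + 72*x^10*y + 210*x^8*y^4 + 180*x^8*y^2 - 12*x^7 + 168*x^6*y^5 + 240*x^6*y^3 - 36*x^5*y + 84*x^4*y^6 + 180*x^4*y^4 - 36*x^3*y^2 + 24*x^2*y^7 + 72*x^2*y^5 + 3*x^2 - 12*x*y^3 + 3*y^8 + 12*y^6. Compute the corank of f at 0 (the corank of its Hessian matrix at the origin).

The Hessian at 0 is [[6, 0], [0, 0]] of rank 1; hence corank 1.

1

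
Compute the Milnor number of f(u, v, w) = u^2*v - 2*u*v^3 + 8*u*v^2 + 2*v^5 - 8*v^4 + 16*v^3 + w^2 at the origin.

6

The Hessian of f at 0 has rank 1. Corank 2; j^3 = v*(u + 4*v)^2 has shape L^2 M (L != M), so D-series; mu = 6 gives D_6.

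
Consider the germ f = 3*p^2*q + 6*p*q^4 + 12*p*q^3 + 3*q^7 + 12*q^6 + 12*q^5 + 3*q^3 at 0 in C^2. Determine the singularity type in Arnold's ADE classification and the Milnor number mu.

Type D_4, Milnor number mu = 4.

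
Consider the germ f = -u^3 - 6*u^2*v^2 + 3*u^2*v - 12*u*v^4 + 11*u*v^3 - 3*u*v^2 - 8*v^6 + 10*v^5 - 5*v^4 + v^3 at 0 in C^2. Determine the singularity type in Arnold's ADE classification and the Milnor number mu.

Type E7, Milnor number mu = 7.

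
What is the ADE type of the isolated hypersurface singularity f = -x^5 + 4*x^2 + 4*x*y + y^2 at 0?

A4

The Hessian of f at 0 is [[8, 4], [4, 2]] with rank 1, so corank 1. A Groebner basis of the Jacobian ideal J(f) in C{x,y} is {y^4, x + y/2}; counting standard monomials gives mu = 4. Corank 1: A-series; mu = 4 gives A_4.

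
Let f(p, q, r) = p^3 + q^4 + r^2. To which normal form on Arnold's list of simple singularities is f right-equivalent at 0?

The Hessian of f at 0 has rank 1. Corank 2; j^3 = p^3 is a perfect cube, so E-series; the 4-jet and mu = 6 give E_6.

E_{6}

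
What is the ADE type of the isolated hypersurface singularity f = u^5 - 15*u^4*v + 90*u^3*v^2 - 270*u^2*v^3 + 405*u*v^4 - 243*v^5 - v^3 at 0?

E_8

The Hessian of f at 0 has rank 0. Corank 2; j^3 = -v^3 is a perfect cube, so E-series; the 5-jet and mu = 8 give E_8.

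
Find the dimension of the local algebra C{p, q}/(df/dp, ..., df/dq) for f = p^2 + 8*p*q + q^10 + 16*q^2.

9

The Hessian of f at 0 has rank 1. Corank 1: A-series; mu = 9 gives A_9.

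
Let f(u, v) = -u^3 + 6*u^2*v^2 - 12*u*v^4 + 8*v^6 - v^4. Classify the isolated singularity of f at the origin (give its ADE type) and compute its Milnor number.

The Hessian of f at 0 is [[0, 0], [0, 0]] with rank 0, so corank 2. A Groebner basis of the Jacobian ideal J(f) in C{u,v} is {u^3, u^2*v, -u^2/4 + u*v^2, v^3}; counting standard monomials gives mu = 6. Corank 2; j^3 = -u^3 is a perfect cube, so E-series; the 4-jet and mu = 6 give E_6.

Type E6, Milnor number mu = 6.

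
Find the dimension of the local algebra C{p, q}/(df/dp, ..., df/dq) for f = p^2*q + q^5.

6

The Hessian of f at 0 has rank 0. Corank 2; j^3 = p^2*q has shape L^2 M (L != M), so D-series; mu = 6 gives D_6.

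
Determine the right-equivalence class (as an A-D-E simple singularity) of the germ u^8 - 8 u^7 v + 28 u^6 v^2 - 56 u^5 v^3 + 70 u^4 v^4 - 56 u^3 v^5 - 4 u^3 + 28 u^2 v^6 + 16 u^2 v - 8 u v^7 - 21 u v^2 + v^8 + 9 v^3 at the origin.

D9

The Hessian of f at 0 is [[0, 0], [0, 0]] with rank 0, so corank 2. A Groebner basis of the Jacobian ideal J(f) in C{u,v} is {32*u*v + v^7 - 48*v^2, u*v^2 - 3*v^3/2, u^2 - 5*u*v/2 + 3*v^2/2}; counting standard monomials gives mu = 9. Corank 2; j^3 = -(u - v)*(2*u - 3*v)^2 has shape L^2 M (L != M), so D-series; mu = 9 gives D_9.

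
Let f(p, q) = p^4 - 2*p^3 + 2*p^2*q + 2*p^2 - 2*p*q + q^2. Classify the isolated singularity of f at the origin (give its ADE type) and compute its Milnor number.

Type A_1, Milnor number mu = 1.

The Hessian of f at 0 has rank 2. Corank 0: nondegenerate Morse point, so A_1.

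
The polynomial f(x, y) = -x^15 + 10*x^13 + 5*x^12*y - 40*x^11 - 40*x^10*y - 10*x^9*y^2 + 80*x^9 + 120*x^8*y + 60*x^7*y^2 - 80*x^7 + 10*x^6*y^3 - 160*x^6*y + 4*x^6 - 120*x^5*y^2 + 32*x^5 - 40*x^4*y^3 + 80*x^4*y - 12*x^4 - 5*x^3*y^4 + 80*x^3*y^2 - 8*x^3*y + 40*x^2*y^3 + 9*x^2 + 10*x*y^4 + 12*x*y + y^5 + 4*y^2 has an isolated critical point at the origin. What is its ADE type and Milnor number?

Type A4, Milnor number mu = 4.

The Hessian of f at 0 has rank 1. Corank 1: A-series; mu = 4 gives A_4.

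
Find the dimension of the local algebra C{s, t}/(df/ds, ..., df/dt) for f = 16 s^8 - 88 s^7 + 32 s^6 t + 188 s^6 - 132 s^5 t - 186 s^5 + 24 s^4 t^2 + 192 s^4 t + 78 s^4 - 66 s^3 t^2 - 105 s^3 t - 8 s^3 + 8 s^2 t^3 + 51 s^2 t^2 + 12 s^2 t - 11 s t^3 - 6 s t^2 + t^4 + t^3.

The Hessian of f at 0 is [[0, 0], [0, 0]] with rank 0, so corank 2. A Groebner basis of the Jacobian ideal J(f) in C{s,t} is {-768*s^2/19 + 768*s*t/19 + t^4 + 8*t^3/19 - 192*t^2/19, s^3 - 84*s^2/19 + 84*s*t/19 - 3*t^3/38 - 21*t^2/19, s^2*t - 104*s^2/19 + 104*s*t/19 - 11*t^3/57 - 26*t^2/19, -96*s^2/19 + s*t^2 + 96*s*t/19 - 17*t^3/38 - 24*t^2/19}; counting standard monomials gives mu = 7. Corank 2; j^3 = -(2*s - t)^3 is a perfect cube, so E-series; the 4-jet and mu = 7 give E_7.

7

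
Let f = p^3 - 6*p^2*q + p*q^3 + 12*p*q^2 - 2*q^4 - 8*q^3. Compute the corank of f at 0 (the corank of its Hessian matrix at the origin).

Hessian at 0 has rank 0.

2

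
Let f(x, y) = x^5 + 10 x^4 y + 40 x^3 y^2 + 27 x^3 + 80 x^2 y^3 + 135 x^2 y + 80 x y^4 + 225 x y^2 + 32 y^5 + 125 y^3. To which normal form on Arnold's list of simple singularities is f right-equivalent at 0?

The Hessian of f at 0 is [[0, 0], [0, 0]] with rank 0, so corank 2. A Groebner basis of the Jacobian ideal J(f) in C{x,y} is {y^5, x*y^3 + 7*y^4/4, x^2 + 10*x*y/3 + 25*y^2/9}; counting standard monomials gives mu = 8. Corank 2; j^3 = (3*x + 5*y)^3 is a perfect cube, so E-series; the 5-jet and mu = 8 give E_8.

E_8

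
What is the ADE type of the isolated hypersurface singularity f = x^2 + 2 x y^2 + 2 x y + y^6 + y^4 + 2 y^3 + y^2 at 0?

The Hessian of f at 0 has rank 1. Corank 1: A-series; mu = 5 gives A_5.

A_{5}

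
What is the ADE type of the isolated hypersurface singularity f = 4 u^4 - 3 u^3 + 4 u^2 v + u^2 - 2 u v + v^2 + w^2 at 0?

A_2

The Hessian of f at 0 is [[2, -2, 0], [-2, 2, 0], [0, 0, 2]] with rank 2, so corank 1. A Groebner basis of the Jacobian ideal J(f) in C{u,v,w} is {v^2, u - v, w}; counting standard monomials gives mu = 2. Corank 1: A-series; mu = 2 gives A_2.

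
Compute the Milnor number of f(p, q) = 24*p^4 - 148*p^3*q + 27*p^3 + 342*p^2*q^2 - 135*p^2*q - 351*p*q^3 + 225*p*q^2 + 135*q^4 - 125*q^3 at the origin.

The Hessian of f at 0 has rank 0. Corank 2; j^3 = (3*p - 5*q)^3 is a perfect cube, so E-series; the 4-jet and mu = 7 give E_7.

7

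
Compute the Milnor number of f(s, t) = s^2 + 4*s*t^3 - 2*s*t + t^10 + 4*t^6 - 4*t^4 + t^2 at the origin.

9

The Hessian of f at 0 is [[2, -2], [-2, 2]] with rank 1, so corank 1. A Groebner basis of the Jacobian ideal J(f) in C{s,t} is {s^3 - 3*s^2*t + 3*s*t^2 + s/2 - t/2, s/2 + t^3 - t/2}; counting standard monomials gives mu = 9. Corank 1: A-series; mu = 9 gives A_9.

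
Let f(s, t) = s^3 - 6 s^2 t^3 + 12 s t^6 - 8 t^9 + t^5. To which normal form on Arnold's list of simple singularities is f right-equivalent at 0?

E_8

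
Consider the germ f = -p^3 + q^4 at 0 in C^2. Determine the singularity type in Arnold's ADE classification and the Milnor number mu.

Type E_{6}, Milnor number mu = 6.

The Hessian of f at 0 has rank 0. Corank 2; j^3 = -p^3 is a perfect cube, so E-series; the 4-jet and mu = 6 give E_6.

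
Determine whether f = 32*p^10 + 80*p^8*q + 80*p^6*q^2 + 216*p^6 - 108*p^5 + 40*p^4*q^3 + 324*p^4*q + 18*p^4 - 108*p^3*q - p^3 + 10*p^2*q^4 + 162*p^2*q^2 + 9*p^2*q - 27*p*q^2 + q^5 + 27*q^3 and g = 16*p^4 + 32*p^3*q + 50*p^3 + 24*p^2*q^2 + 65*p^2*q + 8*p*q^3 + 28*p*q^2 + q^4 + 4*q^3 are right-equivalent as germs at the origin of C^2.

No.

The Hessian of f at 0 has rank 0. Corank 2; j^3 = -(p - 3*q)^3 is a perfect cube, so E-series; the 5-jet and mu = 8 give E_8. The Hessian of g at 0 has rank 0. Corank 2; j^3 = (2*p + q)*(5*p + 2*q)^2 has shape L^2 M (L != M), so D-series; mu = 5 gives D_5. f is E_8 but g is D_5, hence not right-equivalent.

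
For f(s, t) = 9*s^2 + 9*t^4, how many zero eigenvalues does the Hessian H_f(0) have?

The Hessian at 0 is [[18, 0], [0, 0]] of rank 1; hence corank 1.

1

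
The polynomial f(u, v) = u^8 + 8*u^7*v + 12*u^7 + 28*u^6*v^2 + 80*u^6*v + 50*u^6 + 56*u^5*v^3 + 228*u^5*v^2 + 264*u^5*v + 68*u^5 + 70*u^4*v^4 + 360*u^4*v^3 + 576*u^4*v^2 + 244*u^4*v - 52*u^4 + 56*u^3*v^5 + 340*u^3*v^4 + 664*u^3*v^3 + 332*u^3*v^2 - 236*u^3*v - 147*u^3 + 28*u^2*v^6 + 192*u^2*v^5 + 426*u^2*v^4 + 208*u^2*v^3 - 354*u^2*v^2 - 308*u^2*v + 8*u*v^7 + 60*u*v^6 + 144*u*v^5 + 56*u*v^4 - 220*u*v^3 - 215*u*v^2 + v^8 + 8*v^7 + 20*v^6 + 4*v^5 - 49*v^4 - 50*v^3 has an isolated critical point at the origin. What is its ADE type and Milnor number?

Type D5, Milnor number mu = 5.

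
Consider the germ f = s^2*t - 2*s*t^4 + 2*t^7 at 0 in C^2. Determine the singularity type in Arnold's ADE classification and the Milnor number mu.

Type D_8, Milnor number mu = 8.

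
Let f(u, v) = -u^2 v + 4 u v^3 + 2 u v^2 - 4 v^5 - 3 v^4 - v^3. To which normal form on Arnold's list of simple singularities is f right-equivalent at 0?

D_{5}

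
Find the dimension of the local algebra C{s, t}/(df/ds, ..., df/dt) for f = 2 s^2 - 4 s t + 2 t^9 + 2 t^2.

8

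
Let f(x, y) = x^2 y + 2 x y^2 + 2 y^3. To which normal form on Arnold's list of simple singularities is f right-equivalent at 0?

The Hessian of f at 0 has rank 0. Corank 2; j^3 = y*(x^2 + 2*x*y + 2*y^2) splits into three distinct lines over C (the quadratic factor has nonzero discriminant), so D_4.

D_{4}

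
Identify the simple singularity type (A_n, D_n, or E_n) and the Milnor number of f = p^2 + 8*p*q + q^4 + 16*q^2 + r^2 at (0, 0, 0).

Type A_{3}, Milnor number mu = 3.

The Hessian of f at 0 is [[2, 8, 0], [8, 32, 0], [0, 0, 2]] with rank 2, so corank 1. A Groebner basis of the Jacobian ideal J(f) in C{p,q,r} is {q^3, p + 4*q, r}; counting standard monomials gives mu = 3. Corank 1: A-series; mu = 3 gives A_3.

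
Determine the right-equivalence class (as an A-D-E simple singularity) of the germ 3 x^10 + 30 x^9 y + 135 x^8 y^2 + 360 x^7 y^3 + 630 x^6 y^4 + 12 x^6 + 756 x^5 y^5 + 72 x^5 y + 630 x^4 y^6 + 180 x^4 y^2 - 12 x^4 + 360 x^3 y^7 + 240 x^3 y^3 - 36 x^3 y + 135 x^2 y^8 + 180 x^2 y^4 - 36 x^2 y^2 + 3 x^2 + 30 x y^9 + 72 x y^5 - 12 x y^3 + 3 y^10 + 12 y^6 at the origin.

A_{9}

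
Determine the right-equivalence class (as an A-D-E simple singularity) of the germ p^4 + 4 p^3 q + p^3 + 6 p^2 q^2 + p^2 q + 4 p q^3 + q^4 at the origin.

The Hessian of f at 0 is [[0, 0], [0, 0]] with rank 0, so corank 2. A Groebner basis of the Jacobian ideal J(f) in C{p,q} is {p*q^2, -p*q/4 + q^3, p^2 + p*q}; counting standard monomials gives mu = 5. Corank 2; j^3 = p^2*(p + q) has shape L^2 M (L != M), so D-series; mu = 5 gives D_5.

D_{5}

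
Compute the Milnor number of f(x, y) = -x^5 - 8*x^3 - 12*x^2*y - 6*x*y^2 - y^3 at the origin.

The Hessian of f at 0 has rank 0. Corank 2; j^3 = -(2*x + y)^3 is a perfect cube, so E-series; the 5-jet and mu = 8 give E_8.

8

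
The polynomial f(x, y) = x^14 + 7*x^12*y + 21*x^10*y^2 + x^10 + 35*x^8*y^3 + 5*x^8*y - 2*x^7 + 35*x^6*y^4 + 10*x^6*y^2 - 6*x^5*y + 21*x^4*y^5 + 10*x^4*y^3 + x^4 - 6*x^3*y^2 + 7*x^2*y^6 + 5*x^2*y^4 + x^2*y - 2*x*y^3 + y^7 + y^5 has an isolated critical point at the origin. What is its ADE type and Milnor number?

Type D_{8}, Milnor number mu = 8.

The Hessian of f at 0 is [[0, 0], [0, 0]] with rank 0, so corank 2. A Groebner basis of the Jacobian ideal J(f) in C{x,y} is {-x^2 - 7*x*y/2 + y^4 + 7*y^3/2, x^3 - x*y/2 + y^3/2, -x^2 + x*y^2 - 7*x*y/2 + 7*y^3/2}; counting standard monomials gives mu = 8. Corank 2; j^3 = x^2*y has shape L^2 M (L != M), so D-series; mu = 8 gives D_8.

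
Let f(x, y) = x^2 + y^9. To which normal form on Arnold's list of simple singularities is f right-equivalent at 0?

A_8

The Hessian of f at 0 has rank 1. Corank 1: A-series; mu = 8 gives A_8.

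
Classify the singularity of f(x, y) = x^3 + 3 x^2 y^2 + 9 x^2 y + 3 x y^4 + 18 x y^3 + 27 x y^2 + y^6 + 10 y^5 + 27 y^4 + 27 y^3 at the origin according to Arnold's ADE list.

E_8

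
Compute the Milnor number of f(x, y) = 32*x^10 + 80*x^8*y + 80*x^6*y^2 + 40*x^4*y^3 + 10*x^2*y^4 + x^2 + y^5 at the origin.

4

The Hessian of f at 0 has rank 1. Corank 1: A-series; mu = 4 gives A_4.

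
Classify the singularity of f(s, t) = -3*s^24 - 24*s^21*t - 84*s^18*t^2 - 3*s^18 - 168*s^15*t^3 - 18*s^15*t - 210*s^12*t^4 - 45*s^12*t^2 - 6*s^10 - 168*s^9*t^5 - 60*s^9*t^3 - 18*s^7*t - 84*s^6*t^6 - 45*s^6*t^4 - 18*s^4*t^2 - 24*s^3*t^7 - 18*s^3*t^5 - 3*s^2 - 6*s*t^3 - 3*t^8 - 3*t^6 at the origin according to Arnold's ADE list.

A7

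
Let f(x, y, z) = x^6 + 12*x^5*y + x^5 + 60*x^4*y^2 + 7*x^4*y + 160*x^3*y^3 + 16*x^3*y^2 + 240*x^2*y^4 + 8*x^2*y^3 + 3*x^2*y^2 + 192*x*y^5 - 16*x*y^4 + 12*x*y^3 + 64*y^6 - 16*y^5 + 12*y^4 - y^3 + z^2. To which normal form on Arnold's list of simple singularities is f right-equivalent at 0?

The Hessian of f at 0 is [[0, 0, 0], [0, 0, 0], [0, 0, 2]] with rank 1, so corank 2. A Groebner basis of the Jacobian ideal J(f) in C{x,y,z} is {x^4 + 4*x*y^2, x^2*y + 4*x*y^2 - y^2/2, y^3, z}; counting standard monomials gives mu = 8. Corank 2; j^3 = -y^3 is a perfect cube, so E-series; the 5-jet and mu = 8 give E_8.

E_8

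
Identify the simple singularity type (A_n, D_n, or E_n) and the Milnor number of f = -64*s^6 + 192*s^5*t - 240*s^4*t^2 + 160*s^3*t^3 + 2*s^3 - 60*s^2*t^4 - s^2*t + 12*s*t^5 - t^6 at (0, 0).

Type D_{7}, Milnor number mu = 7.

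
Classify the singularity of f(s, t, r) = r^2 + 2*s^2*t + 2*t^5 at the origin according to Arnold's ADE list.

D6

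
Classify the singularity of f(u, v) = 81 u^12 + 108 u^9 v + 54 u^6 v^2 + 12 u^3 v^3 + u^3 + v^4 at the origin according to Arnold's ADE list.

The Hessian of f at 0 has rank 0. Corank 2; j^3 = u^3 is a perfect cube, so E-series; the 4-jet and mu = 6 give E_6.

E_6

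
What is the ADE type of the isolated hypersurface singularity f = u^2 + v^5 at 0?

The Hessian of f at 0 is [[2, 0], [0, 0]] with rank 1, so corank 1. A Groebner basis of the Jacobian ideal J(f) in C{u,v} is {v^4, u}; counting standard monomials gives mu = 4. Corank 1: A-series; mu = 4 gives A_4.

A4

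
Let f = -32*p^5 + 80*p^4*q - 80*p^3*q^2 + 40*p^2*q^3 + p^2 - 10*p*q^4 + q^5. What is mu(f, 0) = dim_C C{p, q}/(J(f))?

4

The Hessian of f at 0 has rank 1. Corank 1: A-series; mu = 4 gives A_4.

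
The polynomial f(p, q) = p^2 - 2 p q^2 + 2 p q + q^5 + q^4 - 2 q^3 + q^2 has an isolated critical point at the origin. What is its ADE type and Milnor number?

The Hessian of f at 0 has rank 1. Corank 1: A-series; mu = 4 gives A_4.

Type A_{4}, Milnor number mu = 4.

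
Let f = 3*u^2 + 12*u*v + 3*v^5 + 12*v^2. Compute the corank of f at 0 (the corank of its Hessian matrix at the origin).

1

Hessian at 0 has rank 1.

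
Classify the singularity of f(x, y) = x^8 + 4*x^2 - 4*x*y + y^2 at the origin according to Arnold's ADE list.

The Hessian of f at 0 has rank 1. Corank 1: A-series; mu = 7 gives A_7.

A_{7}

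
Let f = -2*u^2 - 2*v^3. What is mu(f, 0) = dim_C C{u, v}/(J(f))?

The Hessian of f at 0 has rank 1. Corank 1: A-series; mu = 2 gives A_2.

2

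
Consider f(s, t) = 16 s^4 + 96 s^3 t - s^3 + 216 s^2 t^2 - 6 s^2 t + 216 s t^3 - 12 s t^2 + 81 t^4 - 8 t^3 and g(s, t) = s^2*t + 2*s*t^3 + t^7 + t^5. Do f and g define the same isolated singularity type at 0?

No.

The Hessian of f at 0 has rank 0. Corank 2; j^3 = -(s + 2*t)^3 is a perfect cube, so E-series; the 4-jet and mu = 6 give E_6. The Hessian of g at 0 has rank 0. Corank 2; j^3 = s^2*t has shape L^2 M (L != M), so D-series; mu = 8 gives D_8. f is E_6 but g is D_8, hence not right-equivalent.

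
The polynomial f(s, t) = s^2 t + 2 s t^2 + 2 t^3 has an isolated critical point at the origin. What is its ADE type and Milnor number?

Type D_{4}, Milnor number mu = 4.

The Hessian of f at 0 has rank 0. Corank 2; j^3 = t*(s^2 + 2*s*t + 2*t^2) splits into three distinct lines over C (the quadratic factor has nonzero discriminant), so D_4.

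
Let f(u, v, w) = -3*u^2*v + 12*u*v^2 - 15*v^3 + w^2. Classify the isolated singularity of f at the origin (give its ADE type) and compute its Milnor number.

The Hessian of f at 0 has rank 1. Corank 2; j^3 = -3*v*(u^2 - 4*u*v + 5*v^2) splits into three distinct lines over C (the quadratic factor has nonzero discriminant), so D_4.

Type D_{4}, Milnor number mu = 4.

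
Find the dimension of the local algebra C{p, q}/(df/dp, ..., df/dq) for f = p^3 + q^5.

The Hessian of f at 0 has rank 0. Corank 2; j^3 = p^3 is a perfect cube, so E-series; the 5-jet and mu = 8 give E_8.

8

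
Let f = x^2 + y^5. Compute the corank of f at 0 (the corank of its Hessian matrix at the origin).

Hessian at 0 has rank 1.

1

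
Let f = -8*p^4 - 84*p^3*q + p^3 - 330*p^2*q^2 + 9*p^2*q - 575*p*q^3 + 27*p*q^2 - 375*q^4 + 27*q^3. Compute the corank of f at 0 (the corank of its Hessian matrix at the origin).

2

Hessian at 0 has rank 0.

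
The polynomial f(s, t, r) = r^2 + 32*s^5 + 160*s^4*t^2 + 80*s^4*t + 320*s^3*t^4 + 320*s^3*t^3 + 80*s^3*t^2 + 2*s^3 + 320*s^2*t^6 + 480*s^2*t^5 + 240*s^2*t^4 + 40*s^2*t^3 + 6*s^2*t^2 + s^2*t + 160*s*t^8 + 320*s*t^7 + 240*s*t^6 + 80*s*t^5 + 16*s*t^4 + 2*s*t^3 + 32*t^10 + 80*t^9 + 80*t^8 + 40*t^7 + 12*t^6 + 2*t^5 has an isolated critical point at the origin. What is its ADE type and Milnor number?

Type D_6, Milnor number mu = 6.

The Hessian of f at 0 has rank 1. Corank 2; j^3 = s^2*(2*s + t) has shape L^2 M (L != M), so D-series; mu = 6 gives D_6.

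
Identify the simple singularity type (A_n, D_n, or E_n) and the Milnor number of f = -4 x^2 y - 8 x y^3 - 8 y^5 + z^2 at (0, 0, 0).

Type D_{6}, Milnor number mu = 6.

The Hessian of f at 0 has rank 1. Corank 2; j^3 = -4*x^2*y has shape L^2 M (L != M), so D-series; mu = 6 gives D_6.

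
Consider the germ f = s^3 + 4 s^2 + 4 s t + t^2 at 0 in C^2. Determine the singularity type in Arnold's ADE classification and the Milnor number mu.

The Hessian of f at 0 has rank 1. Corank 1: A-series; mu = 2 gives A_2.

Type A_{2}, Milnor number mu = 2.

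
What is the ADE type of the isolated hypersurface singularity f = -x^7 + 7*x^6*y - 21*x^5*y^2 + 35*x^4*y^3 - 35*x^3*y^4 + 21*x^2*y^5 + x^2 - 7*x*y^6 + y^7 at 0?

A_{6}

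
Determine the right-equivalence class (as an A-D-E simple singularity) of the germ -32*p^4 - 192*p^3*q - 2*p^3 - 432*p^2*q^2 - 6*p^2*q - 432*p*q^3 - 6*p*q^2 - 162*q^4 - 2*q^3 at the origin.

E6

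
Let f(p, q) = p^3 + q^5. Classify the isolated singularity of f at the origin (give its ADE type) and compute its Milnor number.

Type E8, Milnor number mu = 8.

The Hessian of f at 0 is [[0, 0], [0, 0]] with rank 0, so corank 2. A Groebner basis of the Jacobian ideal J(f) in C{p,q} is {q^4, p^2}; counting standard monomials gives mu = 8. Corank 2; j^3 = p^3 is a perfect cube, so E-series; the 5-jet and mu = 8 give E_8.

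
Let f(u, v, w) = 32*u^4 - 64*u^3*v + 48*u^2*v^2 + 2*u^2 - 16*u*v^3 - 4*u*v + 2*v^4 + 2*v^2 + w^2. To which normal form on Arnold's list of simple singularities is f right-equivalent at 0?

A_{3}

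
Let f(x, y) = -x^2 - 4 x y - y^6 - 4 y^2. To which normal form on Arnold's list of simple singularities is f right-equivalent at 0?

A_{5}

The Hessian of f at 0 has rank 1. Corank 1: A-series; mu = 5 gives A_5.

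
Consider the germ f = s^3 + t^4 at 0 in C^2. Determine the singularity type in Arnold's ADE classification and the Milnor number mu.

Type E_{6}, Milnor number mu = 6.

The Hessian of f at 0 has rank 0. Corank 2; j^3 = s^3 is a perfect cube, so E-series; the 4-jet and mu = 6 give E_6.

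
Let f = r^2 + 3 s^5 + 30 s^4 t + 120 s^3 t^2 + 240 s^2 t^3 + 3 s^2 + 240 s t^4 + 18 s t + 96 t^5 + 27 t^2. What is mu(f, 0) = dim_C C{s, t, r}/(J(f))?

4

The Hessian of f at 0 has rank 2. Corank 1: A-series; mu = 4 gives A_4.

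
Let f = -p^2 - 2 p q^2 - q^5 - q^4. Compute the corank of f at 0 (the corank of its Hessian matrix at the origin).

1

Hessian at 0 has rank 1.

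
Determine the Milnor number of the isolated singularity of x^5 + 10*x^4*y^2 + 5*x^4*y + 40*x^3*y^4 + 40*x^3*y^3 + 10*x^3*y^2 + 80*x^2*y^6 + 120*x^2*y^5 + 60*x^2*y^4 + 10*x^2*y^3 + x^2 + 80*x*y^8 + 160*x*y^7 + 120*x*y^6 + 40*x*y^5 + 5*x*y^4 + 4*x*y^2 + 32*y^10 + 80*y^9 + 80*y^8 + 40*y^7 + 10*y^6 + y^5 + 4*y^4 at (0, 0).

4

The Hessian of f at 0 is [[2, 0], [0, 0]] with rank 1, so corank 1. A Groebner basis of the Jacobian ideal J(f) in C{x,y} is {x^2, x/2 + y^2}; counting standard monomials gives mu = 4. Corank 1: A-series; mu = 4 gives A_4.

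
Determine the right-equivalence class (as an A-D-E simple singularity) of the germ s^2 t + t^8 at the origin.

The Hessian of f at 0 is [[0, 0], [0, 0]] with rank 0, so corank 2. A Groebner basis of the Jacobian ideal J(f) in C{s,t} is {s^2/8 + t^7, s^3, s*t}; counting standard monomials gives mu = 9. Corank 2; j^3 = s^2*t has shape L^2 M (L != M), so D-series; mu = 9 gives D_9.

D9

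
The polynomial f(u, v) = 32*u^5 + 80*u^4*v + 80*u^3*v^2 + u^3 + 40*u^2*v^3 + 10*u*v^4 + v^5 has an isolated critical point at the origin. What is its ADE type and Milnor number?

The Hessian of f at 0 has rank 0. Corank 2; j^3 = u^3 is a perfect cube, so E-series; the 5-jet and mu = 8 give E_8.

Type E_{8}, Milnor number mu = 8.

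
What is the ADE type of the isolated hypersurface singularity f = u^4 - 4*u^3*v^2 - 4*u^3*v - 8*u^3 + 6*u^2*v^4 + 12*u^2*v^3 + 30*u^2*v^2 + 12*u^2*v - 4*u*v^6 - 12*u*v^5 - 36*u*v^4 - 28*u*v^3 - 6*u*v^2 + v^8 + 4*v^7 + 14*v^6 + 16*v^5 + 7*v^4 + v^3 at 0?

E6

The Hessian of f at 0 has rank 0. Corank 2; j^3 = -(2*u - v)^3 is a perfect cube, so E-series; the 4-jet and mu = 6 give E_6.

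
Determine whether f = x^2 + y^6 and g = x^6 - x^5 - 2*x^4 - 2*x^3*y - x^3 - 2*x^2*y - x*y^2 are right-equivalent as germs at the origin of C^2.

No.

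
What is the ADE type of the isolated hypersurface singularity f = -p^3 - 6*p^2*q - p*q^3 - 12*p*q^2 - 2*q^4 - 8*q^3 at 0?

E_{7}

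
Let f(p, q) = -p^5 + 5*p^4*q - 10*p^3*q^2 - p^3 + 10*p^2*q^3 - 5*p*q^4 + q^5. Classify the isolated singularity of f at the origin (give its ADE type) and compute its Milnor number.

The Hessian of f at 0 has rank 0. Corank 2; j^3 = -p^3 is a perfect cube, so E-series; the 5-jet and mu = 8 give E_8.

Type E8, Milnor number mu = 8.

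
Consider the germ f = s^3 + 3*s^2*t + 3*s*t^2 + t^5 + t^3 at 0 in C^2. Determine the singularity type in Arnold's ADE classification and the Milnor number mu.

Type E_8, Milnor number mu = 8.

The Hessian of f at 0 has rank 0. Corank 2; j^3 = (s + t)^3 is a perfect cube, so E-series; the 5-jet and mu = 8 give E_8.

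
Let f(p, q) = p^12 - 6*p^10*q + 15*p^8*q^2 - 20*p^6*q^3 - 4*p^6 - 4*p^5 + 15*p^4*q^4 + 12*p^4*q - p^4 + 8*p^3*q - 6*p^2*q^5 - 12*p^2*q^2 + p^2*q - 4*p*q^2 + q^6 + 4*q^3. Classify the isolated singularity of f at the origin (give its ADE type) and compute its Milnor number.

The Hessian of f at 0 has rank 0. Corank 2; j^3 = q*(p - 2*q)^2 has shape L^2 M (L != M), so D-series; mu = 7 gives D_7.

Type D_7, Milnor number mu = 7.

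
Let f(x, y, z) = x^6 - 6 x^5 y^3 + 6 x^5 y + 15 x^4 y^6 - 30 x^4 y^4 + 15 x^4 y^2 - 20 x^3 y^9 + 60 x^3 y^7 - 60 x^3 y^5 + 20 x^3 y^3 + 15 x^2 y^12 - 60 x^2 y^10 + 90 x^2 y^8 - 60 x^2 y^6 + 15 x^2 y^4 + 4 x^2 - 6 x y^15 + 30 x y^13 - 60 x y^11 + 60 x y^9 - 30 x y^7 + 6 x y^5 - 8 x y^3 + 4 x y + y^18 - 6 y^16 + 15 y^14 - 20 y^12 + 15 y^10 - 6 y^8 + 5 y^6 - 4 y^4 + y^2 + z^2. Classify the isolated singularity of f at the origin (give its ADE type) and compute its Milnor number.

The Hessian of f at 0 has rank 2. Corank 1: A-series; mu = 5 gives A_5.

Type A_5, Milnor number mu = 5.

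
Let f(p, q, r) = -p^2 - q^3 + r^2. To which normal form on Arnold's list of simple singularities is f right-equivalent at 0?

The Hessian of f at 0 has rank 2. Corank 1: A-series; mu = 2 gives A_2.

A_{2}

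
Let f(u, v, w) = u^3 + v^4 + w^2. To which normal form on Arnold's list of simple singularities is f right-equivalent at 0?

The Hessian of f at 0 has rank 1. Corank 2; j^3 = u^3 is a perfect cube, so E-series; the 4-jet and mu = 6 give E_6.

E_{6}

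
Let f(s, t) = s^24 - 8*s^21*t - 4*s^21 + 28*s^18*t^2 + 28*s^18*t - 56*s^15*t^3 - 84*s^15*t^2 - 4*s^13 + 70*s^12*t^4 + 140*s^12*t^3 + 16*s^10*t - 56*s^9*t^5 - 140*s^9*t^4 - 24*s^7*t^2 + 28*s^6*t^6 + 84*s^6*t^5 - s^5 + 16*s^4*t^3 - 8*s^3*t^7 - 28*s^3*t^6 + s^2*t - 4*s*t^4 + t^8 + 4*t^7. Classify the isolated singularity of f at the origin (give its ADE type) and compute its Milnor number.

Type D9, Milnor number mu = 9.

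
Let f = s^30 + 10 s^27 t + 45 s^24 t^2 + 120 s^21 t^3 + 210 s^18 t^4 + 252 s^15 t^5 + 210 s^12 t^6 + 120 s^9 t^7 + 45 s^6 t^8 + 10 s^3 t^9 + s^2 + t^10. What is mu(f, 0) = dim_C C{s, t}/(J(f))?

The Hessian of f at 0 has rank 1. Corank 1: A-series; mu = 9 gives A_9.

9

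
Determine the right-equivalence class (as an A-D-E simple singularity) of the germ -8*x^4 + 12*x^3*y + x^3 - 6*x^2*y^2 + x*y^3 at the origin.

E_{7}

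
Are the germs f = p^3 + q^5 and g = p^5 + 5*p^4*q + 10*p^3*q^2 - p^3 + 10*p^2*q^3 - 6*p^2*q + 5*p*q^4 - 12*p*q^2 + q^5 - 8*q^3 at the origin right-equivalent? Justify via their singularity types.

Yes.

The Hessian of f at 0 is [[0, 0], [0, 0]] with rank 0, so corank 2. A Groebner basis of the Jacobian ideal J(f) in C{p,q} is {q^4, p^2}; counting standard monomials gives mu = 8. Corank 2; j^3 = p^3 is a perfect cube, so E-series; the 5-jet and mu = 8 give E_8. The Hessian of g at 0 is [[0, 0], [0, 0]] with rank 0, so corank 2. A Groebner basis of the Jacobian ideal J(g) in C{p,q} is {q^5, p*q^3 + 7*q^4/4, p^2 + 4*p*q + 4*q^2}; counting standard monomials gives mu = 8. Corank 2; j^3 = -(p + 2*q)^3 is a perfect cube, so E-series; the 5-jet and mu = 8 give E_8. Both have type E_8, hence right-equivalent.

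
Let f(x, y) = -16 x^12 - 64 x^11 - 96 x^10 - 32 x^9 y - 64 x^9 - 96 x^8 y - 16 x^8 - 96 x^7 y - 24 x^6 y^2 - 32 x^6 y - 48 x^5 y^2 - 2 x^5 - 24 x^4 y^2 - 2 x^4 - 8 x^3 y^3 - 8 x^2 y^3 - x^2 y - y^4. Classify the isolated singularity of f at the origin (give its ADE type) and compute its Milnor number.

The Hessian of f at 0 has rank 0. Corank 2; j^3 = -x^2*y has shape L^2 M (L != M), so D-series; mu = 5 gives D_5.

Type D_5, Milnor number mu = 5.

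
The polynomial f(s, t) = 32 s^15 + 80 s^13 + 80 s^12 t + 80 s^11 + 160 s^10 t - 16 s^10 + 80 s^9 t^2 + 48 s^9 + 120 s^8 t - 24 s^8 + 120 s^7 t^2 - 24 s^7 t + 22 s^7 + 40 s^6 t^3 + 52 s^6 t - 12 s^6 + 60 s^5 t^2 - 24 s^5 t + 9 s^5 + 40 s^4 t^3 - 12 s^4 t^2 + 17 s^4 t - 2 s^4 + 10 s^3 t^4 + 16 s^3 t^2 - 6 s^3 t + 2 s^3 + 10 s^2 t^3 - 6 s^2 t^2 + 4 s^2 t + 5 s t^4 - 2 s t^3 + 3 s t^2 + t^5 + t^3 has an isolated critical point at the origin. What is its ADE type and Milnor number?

Type D_{4}, Milnor number mu = 4.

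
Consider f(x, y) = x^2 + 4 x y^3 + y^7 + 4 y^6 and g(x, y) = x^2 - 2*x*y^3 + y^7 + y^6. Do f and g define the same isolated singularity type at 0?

Yes.

The Hessian of f at 0 has rank 1. Corank 1: A-series; mu = 6 gives A_6. The Hessian of g at 0 has rank 1. Corank 1: A-series; mu = 6 gives A_6. Both have type A_6, hence right-equivalent.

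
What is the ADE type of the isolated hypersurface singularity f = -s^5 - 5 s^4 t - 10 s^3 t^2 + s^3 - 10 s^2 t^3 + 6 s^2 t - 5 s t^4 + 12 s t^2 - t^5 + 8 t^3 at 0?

The Hessian of f at 0 has rank 0. Corank 2; j^3 = (s + 2*t)^3 is a perfect cube, so E-series; the 5-jet and mu = 8 give E_8.

E_8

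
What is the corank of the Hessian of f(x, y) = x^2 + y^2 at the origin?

0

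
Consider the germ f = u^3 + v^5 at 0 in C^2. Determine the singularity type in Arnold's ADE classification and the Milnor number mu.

Type E8, Milnor number mu = 8.

The Hessian of f at 0 has rank 0. Corank 2; j^3 = u^3 is a perfect cube, so E-series; the 5-jet and mu = 8 give E_8.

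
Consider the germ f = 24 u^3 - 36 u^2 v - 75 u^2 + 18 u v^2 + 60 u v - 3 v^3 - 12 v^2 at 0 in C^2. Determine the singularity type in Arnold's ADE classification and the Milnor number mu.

Type A2, Milnor number mu = 2.

The Hessian of f at 0 is [[-150, 60], [60, -24]] with rank 1, so corank 1. A Groebner basis of the Jacobian ideal J(f) in C{u,v} is {v^2, u - 2*v/5}; counting standard monomials gives mu = 2. Corank 1: A-series; mu = 2 gives A_2.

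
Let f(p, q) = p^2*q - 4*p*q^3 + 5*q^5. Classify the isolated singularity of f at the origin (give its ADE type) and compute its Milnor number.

Type D_{6}, Milnor number mu = 6.

The Hessian of f at 0 has rank 0. Corank 2; j^3 = p^2*q has shape L^2 M (L != M), so D-series; mu = 6 gives D_6.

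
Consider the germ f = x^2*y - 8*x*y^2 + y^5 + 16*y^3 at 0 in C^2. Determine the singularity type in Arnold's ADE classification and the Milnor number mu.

Type D_{6}, Milnor number mu = 6.

The Hessian of f at 0 is [[0, 0], [0, 0]] with rank 0, so corank 2. A Groebner basis of the Jacobian ideal J(f) in C{x,y} is {x^2/5 + y^4 - 16*y^2/5, x^3 - 64*y^3, x*y - 4*y^2}; counting standard monomials gives mu = 6. Corank 2; j^3 = y*(x - 4*y)^2 has shape L^2 M (L != M), so D-series; mu = 6 gives D_6.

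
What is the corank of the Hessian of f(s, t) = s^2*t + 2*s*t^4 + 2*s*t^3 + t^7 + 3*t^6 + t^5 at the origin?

Hessian at 0 has rank 0.

2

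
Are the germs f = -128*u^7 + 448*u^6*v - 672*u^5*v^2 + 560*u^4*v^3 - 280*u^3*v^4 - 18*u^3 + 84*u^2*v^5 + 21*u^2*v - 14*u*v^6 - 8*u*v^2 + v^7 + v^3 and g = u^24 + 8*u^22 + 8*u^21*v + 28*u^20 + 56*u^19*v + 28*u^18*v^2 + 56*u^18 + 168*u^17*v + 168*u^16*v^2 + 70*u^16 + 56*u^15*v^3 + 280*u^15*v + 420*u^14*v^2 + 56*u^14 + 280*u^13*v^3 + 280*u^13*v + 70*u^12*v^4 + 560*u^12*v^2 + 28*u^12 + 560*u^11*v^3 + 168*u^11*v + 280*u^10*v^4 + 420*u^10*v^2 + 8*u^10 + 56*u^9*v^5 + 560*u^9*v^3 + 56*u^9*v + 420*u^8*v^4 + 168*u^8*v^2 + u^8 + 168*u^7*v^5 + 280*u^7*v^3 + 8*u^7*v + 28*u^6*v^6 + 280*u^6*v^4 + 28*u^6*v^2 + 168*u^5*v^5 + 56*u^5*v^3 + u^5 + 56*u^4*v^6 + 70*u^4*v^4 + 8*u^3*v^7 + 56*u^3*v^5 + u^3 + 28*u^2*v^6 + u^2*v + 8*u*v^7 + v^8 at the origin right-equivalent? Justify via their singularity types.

The Hessian of f at 0 has rank 0. Corank 2; j^3 = -(2*u - v)*(3*u - v)^2 has shape L^2 M (L != M), so D-series; mu = 8 gives D_8. The Hessian of g at 0 has rank 0. Corank 2; j^3 = u^2*(u + v) has shape L^2 M (L != M), so D-series; mu = 9 gives D_9. f is D_8 but g is D_9, hence not right-equivalent.

No.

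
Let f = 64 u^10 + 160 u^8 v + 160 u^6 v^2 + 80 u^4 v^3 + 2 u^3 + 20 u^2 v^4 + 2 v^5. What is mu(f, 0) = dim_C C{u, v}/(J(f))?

8

The Hessian of f at 0 is [[0, 0], [0, 0]] with rank 0, so corank 2. A Groebner basis of the Jacobian ideal J(f) in C{u,v} is {v^4, u^2}; counting standard monomials gives mu = 8. Corank 2; j^3 = 2*u^3 is a perfect cube, so E-series; the 5-jet and mu = 8 give E_8.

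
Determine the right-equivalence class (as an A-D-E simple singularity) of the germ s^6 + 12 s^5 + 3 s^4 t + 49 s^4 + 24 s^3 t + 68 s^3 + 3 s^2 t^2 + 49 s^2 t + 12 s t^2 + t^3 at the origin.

D_{4}

The Hessian of f at 0 has rank 0. Corank 2; j^3 = (4*s + t)*(17*s^2 + 8*s*t + t^2) splits into three distinct lines over C (the quadratic factor has nonzero discriminant), so D_4.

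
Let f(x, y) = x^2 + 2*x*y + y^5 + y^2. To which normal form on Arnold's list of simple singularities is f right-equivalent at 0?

A4

The Hessian of f at 0 is [[2, 2], [2, 2]] with rank 1, so corank 1. A Groebner basis of the Jacobian ideal J(f) in C{x,y} is {y^4, x + y}; counting standard monomials gives mu = 4. Corank 1: A-series; mu = 4 gives A_4.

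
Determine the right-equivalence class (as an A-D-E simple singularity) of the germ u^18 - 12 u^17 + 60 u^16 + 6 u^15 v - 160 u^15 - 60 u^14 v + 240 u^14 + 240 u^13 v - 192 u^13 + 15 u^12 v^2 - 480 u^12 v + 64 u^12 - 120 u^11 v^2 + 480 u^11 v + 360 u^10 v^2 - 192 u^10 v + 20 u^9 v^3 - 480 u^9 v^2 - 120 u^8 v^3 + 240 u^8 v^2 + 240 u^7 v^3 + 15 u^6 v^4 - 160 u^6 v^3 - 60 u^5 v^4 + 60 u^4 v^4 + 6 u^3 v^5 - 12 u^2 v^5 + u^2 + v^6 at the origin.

The Hessian of f at 0 has rank 1. Corank 1: A-series; mu = 5 gives A_5.

A5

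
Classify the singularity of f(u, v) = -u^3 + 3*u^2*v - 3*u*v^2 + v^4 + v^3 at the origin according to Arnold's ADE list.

E6

The Hessian of f at 0 has rank 0. Corank 2; j^3 = -(u - v)^3 is a perfect cube, so E-series; the 4-jet and mu = 6 give E_6.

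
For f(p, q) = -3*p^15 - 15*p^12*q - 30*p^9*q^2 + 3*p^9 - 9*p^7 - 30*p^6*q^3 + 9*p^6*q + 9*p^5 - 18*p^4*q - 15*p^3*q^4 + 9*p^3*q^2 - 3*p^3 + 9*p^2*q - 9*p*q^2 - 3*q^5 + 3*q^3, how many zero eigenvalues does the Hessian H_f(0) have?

Hessian at 0 has rank 0.

2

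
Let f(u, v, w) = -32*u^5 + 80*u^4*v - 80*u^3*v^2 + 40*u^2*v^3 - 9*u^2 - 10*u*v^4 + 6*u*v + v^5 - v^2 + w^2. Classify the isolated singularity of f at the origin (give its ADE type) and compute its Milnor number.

Type A_{4}, Milnor number mu = 4.

The Hessian of f at 0 has rank 2. Corank 1: A-series; mu = 4 gives A_4.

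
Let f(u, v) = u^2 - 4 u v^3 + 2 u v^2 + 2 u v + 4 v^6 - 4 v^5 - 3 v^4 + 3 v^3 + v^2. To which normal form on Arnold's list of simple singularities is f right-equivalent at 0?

The Hessian of f at 0 is [[2, 2], [2, 2]] with rank 1, so corank 1. A Groebner basis of the Jacobian ideal J(f) in C{u,v} is {v^2, u + v}; counting standard monomials gives mu = 2. Corank 1: A-series; mu = 2 gives A_2.

A2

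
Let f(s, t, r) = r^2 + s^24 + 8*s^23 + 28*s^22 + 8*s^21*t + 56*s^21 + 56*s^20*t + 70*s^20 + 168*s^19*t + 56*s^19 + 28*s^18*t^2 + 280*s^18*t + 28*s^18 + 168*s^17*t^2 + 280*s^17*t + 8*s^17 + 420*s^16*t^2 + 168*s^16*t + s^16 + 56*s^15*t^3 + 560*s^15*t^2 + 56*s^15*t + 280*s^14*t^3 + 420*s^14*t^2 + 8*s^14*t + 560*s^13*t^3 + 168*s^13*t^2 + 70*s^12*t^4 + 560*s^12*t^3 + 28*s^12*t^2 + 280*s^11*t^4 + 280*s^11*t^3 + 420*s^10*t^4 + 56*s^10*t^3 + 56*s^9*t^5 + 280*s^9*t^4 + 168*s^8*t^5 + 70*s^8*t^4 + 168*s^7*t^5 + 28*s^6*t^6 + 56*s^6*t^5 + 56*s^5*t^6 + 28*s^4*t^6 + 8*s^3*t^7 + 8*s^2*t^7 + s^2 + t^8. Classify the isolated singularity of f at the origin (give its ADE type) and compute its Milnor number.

The Hessian of f at 0 has rank 2. Corank 1: A-series; mu = 7 gives A_7.

Type A_7, Milnor number mu = 7.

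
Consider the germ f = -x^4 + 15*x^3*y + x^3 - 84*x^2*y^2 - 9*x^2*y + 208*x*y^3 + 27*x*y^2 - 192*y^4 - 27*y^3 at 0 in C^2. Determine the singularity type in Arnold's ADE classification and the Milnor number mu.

The Hessian of f at 0 is [[0, 0], [0, 0]] with rank 0, so corank 2. A Groebner basis of the Jacobian ideal J(f) in C{x,y} is {3*x^2 - 18*x*y + y^4 + y^3 + 27*y^2, x^3 - 63*x^2 + 378*x*y - 48*y^3 - 567*y^2, x^2*y - 13*x^2 + 78*x*y - 40*y^3/3 - 117*y^2, -2*x^2 + x*y^2 + 12*x*y - 11*y^3/3 - 18*y^2}; counting standard monomials gives mu = 7. Corank 2; j^3 = (x - 3*y)^3 is a perfect cube, so E-series; the 4-jet and mu = 7 give E_7.

Type E_{7}, Milnor number mu = 7.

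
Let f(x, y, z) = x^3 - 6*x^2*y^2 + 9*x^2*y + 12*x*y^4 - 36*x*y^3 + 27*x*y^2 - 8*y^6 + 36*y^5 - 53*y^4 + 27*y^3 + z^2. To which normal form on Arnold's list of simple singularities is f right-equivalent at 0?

E_6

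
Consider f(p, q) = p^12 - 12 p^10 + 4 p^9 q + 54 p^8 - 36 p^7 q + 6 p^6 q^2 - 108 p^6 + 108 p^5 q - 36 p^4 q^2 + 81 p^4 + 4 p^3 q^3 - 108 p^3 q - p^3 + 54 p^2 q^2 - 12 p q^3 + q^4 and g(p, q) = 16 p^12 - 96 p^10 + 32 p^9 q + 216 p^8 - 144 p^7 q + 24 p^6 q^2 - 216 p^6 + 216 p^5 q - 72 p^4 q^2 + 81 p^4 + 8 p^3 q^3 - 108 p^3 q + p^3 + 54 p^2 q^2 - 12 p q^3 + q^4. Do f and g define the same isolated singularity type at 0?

Yes.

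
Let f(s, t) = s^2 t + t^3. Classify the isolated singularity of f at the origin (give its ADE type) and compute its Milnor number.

The Hessian of f at 0 has rank 0. Corank 2; j^3 = t*(s^2 + t^2) splits into three distinct lines over C (the quadratic factor has nonzero discriminant), so D_4.

Type D_{4}, Milnor number mu = 4.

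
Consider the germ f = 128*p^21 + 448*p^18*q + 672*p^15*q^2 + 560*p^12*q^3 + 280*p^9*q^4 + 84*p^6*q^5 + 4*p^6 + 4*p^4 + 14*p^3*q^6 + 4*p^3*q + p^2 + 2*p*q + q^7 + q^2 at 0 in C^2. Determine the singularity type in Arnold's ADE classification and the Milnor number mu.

Type A6, Milnor number mu = 6.

The Hessian of f at 0 has rank 1. Corank 1: A-series; mu = 6 gives A_6.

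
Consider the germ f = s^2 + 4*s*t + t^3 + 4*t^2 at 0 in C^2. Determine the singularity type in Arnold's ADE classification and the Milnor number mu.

Type A_2, Milnor number mu = 2.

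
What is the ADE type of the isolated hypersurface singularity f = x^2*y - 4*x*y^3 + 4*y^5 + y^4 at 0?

The Hessian of f at 0 is [[0, 0], [0, 0]] with rank 0, so corank 2. A Groebner basis of the Jacobian ideal J(f) in C{x,y} is {x*y^2, -x*y/2 + y^3, x^2 + 2*x*y}; counting standard monomials gives mu = 5. Corank 2; j^3 = x^2*y has shape L^2 M (L != M), so D-series; mu = 5 gives D_5.

D_{5}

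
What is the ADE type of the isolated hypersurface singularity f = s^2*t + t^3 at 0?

D_4

The Hessian of f at 0 has rank 0. Corank 2; j^3 = t*(s^2 + t^2) splits into three distinct lines over C (the quadratic factor has nonzero discriminant), so D_4.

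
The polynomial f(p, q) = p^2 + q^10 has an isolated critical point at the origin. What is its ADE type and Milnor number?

Type A9, Milnor number mu = 9.

The Hessian of f at 0 is [[2, 0], [0, 0]] with rank 1, so corank 1. A Groebner basis of the Jacobian ideal J(f) in C{p,q} is {q^9, p}; counting standard monomials gives mu = 9. Corank 1: A-series; mu = 9 gives A_9.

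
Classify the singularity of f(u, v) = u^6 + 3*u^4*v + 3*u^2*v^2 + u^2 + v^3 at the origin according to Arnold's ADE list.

A_{2}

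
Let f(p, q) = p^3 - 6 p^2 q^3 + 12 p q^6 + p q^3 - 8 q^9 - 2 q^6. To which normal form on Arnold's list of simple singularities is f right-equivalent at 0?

E7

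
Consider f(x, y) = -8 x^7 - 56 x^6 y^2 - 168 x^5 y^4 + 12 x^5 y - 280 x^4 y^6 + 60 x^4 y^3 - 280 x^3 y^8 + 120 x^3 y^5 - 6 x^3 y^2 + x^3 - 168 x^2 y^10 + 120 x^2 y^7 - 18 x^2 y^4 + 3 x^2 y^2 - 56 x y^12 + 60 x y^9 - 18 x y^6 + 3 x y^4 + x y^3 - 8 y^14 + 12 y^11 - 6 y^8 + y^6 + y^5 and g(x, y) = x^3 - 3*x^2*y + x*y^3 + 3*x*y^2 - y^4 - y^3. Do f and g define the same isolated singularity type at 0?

Yes.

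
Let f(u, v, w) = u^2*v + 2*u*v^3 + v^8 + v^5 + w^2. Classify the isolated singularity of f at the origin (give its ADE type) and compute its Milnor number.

Type D9, Milnor number mu = 9.

The Hessian of f at 0 has rank 1. Corank 2; j^3 = u^2*v has shape L^2 M (L != M), so D-series; mu = 9 gives D_9.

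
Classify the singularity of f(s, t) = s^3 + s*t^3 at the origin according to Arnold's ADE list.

The Hessian of f at 0 is [[0, 0], [0, 0]] with rank 0, so corank 2. A Groebner basis of the Jacobian ideal J(f) in C{s,t} is {s^3, s*t^2, 3*s^2 + t^3}; counting standard monomials gives mu = 7. Corank 2; j^3 = s^3 is a perfect cube, so E-series; the 4-jet and mu = 7 give E_7.

E_7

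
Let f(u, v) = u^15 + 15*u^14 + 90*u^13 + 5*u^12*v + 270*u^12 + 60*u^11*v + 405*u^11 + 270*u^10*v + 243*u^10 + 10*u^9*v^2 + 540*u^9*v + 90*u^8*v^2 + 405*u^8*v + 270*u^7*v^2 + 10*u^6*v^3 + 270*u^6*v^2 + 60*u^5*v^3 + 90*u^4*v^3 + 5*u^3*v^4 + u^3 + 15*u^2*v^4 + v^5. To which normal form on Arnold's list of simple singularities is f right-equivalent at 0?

E_{8}

The Hessian of f at 0 has rank 0. Corank 2; j^3 = u^3 is a perfect cube, so E-series; the 5-jet and mu = 8 give E_8.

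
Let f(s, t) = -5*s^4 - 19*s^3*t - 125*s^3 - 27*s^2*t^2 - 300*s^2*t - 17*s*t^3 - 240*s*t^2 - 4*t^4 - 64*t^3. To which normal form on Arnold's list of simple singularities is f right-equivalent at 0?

E_{7}

The Hessian of f at 0 has rank 0. Corank 2; j^3 = -(5*s + 4*t)^3 is a perfect cube, so E-series; the 4-jet and mu = 7 give E_7.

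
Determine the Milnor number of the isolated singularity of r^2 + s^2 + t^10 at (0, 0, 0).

The Hessian of f at 0 has rank 2. Corank 1: A-series; mu = 9 gives A_9.

9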